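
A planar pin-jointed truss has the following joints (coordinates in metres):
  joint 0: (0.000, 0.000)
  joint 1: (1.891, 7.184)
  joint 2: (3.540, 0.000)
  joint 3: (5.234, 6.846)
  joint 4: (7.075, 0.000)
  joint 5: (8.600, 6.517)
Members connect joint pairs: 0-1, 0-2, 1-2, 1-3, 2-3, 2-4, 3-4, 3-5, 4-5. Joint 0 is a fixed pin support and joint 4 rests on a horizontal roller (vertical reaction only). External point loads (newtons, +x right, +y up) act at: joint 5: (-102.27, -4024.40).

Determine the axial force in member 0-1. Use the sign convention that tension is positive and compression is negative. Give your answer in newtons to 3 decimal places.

799.585

N=6 nodes, M=9 members, R=3 reactions → 2N=12, M+R=12
member 0 (0-1): L=7.4287, (cx,cy)=(0.2546,0.9671)
member 1 (0-2): L=3.5400, (cx,cy)=(1.0000,0.0000)
member 2 (1-2): L=7.3708, (cx,cy)=(0.2237,-0.9747)
member 3 (1-3): L=3.3600, (cx,cy)=(0.9949,-0.1006)
member 4 (2-3): L=7.0525, (cx,cy)=(0.2402,0.9707)
member 5 (2-4): L=3.5350, (cx,cy)=(1.0000,0.0000)
member 6 (3-4): L=7.0892, (cx,cy)=(0.2597,-0.9657)
member 7 (3-5): L=3.3820, (cx,cy)=(0.9953,-0.0973)
member 8 (4-5): L=6.6930, (cx,cy)=(0.2278,0.9737)
solve A·x = −loads:
  F[0-1] = +799.5854 N (tension)
  F[0-2] = -305.8068 N (compression)
  F[1-2] = -833.8202 N (compression)
  F[1-3] = +392.0677 N (tension)
  F[2-3] = +837.1959 N (tension)
  F[2-4] = -693.4430 N (compression)
  F[3-4] = -883.7822 N (compression)
  F[3-5] = +824.5934 N (tension)
  F[4-5] = -4050.7326 N (compression)
  Rx@0 = +102.2700 N
  Ry@0 = -773.2461 N
  Ry@4 = +4797.6461 N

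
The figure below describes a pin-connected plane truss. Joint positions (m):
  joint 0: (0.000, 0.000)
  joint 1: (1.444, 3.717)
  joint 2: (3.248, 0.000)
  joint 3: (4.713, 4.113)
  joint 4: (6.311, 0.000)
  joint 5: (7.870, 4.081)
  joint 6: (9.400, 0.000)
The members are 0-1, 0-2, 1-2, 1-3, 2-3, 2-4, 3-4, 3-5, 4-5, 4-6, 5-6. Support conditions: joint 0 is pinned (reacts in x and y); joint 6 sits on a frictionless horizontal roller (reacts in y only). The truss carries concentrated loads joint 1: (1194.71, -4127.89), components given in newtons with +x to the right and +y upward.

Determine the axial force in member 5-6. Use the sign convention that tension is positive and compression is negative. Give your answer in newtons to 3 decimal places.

N=7 nodes, M=11 members, R=3 reactions → 2N=14, M+R=14
member 0 (0-1): L=3.9876, (cx,cy)=(0.3621,0.9321)
member 1 (0-2): L=3.2480, (cx,cy)=(1.0000,0.0000)
member 2 (1-2): L=4.1316, (cx,cy)=(0.4366,-0.8996)
member 3 (1-3): L=3.2929, (cx,cy)=(0.9927,0.1203)
member 4 (2-3): L=4.3661, (cx,cy)=(0.3355,0.9420)
member 5 (2-4): L=3.0630, (cx,cy)=(1.0000,0.0000)
member 6 (3-4): L=4.4125, (cx,cy)=(0.3622,-0.9321)
member 7 (3-5): L=3.1572, (cx,cy)=(0.9999,-0.0101)
member 8 (4-5): L=4.3686, (cx,cy)=(0.3569,0.9342)
member 9 (4-6): L=3.0890, (cx,cy)=(1.0000,0.0000)
member 10 (5-6): L=4.3584, (cx,cy)=(0.3510,-0.9364)
solve A·x = −loads:
  F[0-1] = -3241.3414 N (compression)
  F[0-2] = +2368.4629 N (tension)
  F[1-2] = -1462.8813 N (compression)
  F[1-3] = -1742.3705 N (compression)
  F[2-3] = +1397.0608 N (tension)
  F[2-4] = +1260.9580 N (tension)
  F[3-4] = -1178.0422 N (compression)
  F[3-5] = -834.3717 N (compression)
  F[4-5] = +1175.4723 N (tension)
  F[4-6] = +414.8482 N (tension)
  F[5-6] = -1181.7421 N (compression)
  Rx@0 = -1194.7100 N
  Ry@0 = +3021.3570 N
  Ry@6 = +1106.5330 N

-1181.742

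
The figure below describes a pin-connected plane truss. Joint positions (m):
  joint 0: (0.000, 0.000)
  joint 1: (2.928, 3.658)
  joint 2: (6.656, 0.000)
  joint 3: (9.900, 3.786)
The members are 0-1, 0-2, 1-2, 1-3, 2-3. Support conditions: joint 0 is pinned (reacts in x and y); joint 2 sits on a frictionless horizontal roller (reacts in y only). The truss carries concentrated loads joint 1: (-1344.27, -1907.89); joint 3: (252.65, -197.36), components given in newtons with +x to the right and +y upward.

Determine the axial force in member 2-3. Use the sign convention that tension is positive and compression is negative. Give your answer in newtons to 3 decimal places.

-270.259

N=4 nodes, M=5 members, R=3 reactions → 2N=8, M+R=8
member 0 (0-1): L=4.6855, (cx,cy)=(0.6249,0.7807)
member 1 (0-2): L=6.6560, (cx,cy)=(1.0000,0.0000)
member 2 (1-2): L=5.2229, (cx,cy)=(0.7138,-0.7004)
member 3 (1-3): L=6.9732, (cx,cy)=(0.9998,0.0184)
member 4 (2-3): L=4.9857, (cx,cy)=(0.6507,0.7594)
solve A·x = −loads:
  F[0-1] = -2007.7895 N (compression)
  F[0-2] = +163.0542 N (tension)
  F[1-2] = -474.8000 N (compression)
  F[1-3] = +428.5690 N (tension)
  F[2-3] = -270.2594 N (compression)
  Rx@0 = +1091.6200 N
  Ry@0 = +1567.4857 N
  Ry@2 = +537.7643 N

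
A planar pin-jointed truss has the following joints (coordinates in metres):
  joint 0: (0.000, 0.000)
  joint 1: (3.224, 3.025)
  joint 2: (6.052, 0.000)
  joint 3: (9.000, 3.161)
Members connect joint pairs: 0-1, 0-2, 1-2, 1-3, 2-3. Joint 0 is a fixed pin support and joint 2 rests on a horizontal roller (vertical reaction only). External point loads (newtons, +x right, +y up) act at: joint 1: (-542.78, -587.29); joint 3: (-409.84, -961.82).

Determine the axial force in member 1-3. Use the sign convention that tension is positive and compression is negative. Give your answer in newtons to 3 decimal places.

498.245

N=4 nodes, M=5 members, R=3 reactions → 2N=8, M+R=8
member 0 (0-1): L=4.4210, (cx,cy)=(0.7293,0.6842)
member 1 (0-2): L=6.0520, (cx,cy)=(1.0000,0.0000)
member 2 (1-2): L=4.1410, (cx,cy)=(0.6829,-0.7305)
member 3 (1-3): L=5.7776, (cx,cy)=(0.9997,0.0235)
member 4 (2-3): L=4.3223, (cx,cy)=(0.6820,0.7313)
solve A·x = −loads:
  F[0-1] = -425.6968 N (compression)
  F[0-2] = -642.1785 N (compression)
  F[1-2] = -389.1647 N (compression)
  F[1-3] = +498.2450 N (tension)
  F[2-3] = -1331.2265 N (compression)
  Rx@0 = +952.6200 N
  Ry@0 = +291.2797 N
  Ry@2 = +1257.8303 N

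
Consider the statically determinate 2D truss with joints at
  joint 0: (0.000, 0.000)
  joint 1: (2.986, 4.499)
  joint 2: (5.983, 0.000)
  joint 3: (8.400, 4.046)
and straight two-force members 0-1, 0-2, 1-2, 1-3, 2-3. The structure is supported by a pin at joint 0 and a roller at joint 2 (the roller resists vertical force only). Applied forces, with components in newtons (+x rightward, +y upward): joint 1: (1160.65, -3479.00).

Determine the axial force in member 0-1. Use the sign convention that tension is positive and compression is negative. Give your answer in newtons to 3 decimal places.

-1044.099

N=4 nodes, M=5 members, R=3 reactions → 2N=8, M+R=8
member 0 (0-1): L=5.3997, (cx,cy)=(0.5530,0.8332)
member 1 (0-2): L=5.9830, (cx,cy)=(1.0000,0.0000)
member 2 (1-2): L=5.4058, (cx,cy)=(0.5544,-0.8322)
member 3 (1-3): L=5.4329, (cx,cy)=(0.9965,-0.0834)
member 4 (2-3): L=4.7130, (cx,cy)=(0.5128,0.8585)
solve A·x = −loads:
  F[0-1] = -1044.0993 N (compression)
  F[0-2] = +1738.0260 N (tension)
  F[1-2] = -3134.9600 N (compression)
  F[1-3] = -0.0000 N (compression)
  F[2-3] = +0.0000 N (tension)
  Rx@0 = -1160.6500 N
  Ry@0 = +869.9312 N
  Ry@2 = +2609.0688 N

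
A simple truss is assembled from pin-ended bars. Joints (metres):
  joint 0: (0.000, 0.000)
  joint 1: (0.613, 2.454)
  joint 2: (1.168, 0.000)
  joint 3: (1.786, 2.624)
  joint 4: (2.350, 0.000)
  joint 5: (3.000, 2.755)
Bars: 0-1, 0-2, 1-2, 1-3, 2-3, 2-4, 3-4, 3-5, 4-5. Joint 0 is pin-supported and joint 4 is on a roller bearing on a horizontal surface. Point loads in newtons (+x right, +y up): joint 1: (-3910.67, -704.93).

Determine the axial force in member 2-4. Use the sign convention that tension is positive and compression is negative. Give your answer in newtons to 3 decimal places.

-838.231

N=6 nodes, M=9 members, R=3 reactions → 2N=12, M+R=12
member 0 (0-1): L=2.5294, (cx,cy)=(0.2423,0.9702)
member 1 (0-2): L=1.1680, (cx,cy)=(1.0000,0.0000)
member 2 (1-2): L=2.5160, (cx,cy)=(0.2206,-0.9754)
member 3 (1-3): L=1.1853, (cx,cy)=(0.9897,0.1434)
member 4 (2-3): L=2.6958, (cx,cy)=(0.2292,0.9734)
member 5 (2-4): L=1.1820, (cx,cy)=(1.0000,0.0000)
member 6 (3-4): L=2.6839, (cx,cy)=(0.2101,-0.9777)
member 7 (3-5): L=1.2210, (cx,cy)=(0.9942,0.1073)
member 8 (4-5): L=2.8306, (cx,cy)=(0.2296,0.9733)
solve A·x = −loads:
  F[0-1] = -4746.2775 N (compression)
  F[0-2] = -2760.4117 N (compression)
  F[1-2] = +4268.6007 N (tension)
  F[1-3] = +1837.8018 N (tension)
  F[2-3] = -4277.3630 N (compression)
  F[2-4] = -838.2313 N (compression)
  F[3-4] = +3988.9234 N (tension)
  F[3-5] = -0.0000 N (compression)
  F[4-5] = +0.0000 N (tension)
  Rx@0 = +3910.6700 N
  Ry@0 = +4604.7862 N
  Ry@4 = -3899.8562 N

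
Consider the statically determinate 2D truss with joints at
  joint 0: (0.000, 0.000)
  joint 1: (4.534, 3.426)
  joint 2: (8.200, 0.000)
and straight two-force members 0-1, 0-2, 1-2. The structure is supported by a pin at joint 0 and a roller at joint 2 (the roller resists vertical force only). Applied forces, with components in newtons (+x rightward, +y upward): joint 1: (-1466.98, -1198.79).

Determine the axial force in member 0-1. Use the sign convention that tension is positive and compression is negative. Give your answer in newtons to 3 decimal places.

N=3 nodes, M=3 members, R=3 reactions → 2N=6, M+R=6
member 0 (0-1): L=5.6828, (cx,cy)=(0.7978,0.6029)
member 1 (0-2): L=8.2000, (cx,cy)=(1.0000,0.0000)
member 2 (1-2): L=5.0177, (cx,cy)=(0.7306,-0.6828)
solve A·x = −loads:
  F[0-1] = -1905.6549 N (compression)
  F[0-2] = +53.4296 N (tension)
  F[1-2] = -73.1294 N (compression)
  Rx@0 = +1466.9800 N
  Ry@0 = +1148.8582 N
  Ry@2 = +49.9318 N

-1905.655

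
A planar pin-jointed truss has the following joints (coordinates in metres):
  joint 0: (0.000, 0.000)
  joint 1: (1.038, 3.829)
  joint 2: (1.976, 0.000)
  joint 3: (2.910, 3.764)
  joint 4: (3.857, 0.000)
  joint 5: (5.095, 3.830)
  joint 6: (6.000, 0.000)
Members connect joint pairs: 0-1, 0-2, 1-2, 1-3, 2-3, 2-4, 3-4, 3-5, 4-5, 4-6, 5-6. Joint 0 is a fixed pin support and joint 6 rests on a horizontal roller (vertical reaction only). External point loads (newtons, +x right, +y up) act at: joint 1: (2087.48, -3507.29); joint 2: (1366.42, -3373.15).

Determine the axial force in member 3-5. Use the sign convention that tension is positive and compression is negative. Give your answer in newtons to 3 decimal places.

-1724.073

N=7 nodes, M=11 members, R=3 reactions → 2N=14, M+R=14
member 0 (0-1): L=3.9672, (cx,cy)=(0.2616,0.9652)
member 1 (0-2): L=1.9760, (cx,cy)=(1.0000,0.0000)
member 2 (1-2): L=3.9422, (cx,cy)=(0.2379,-0.9713)
member 3 (1-3): L=1.8731, (cx,cy)=(0.9994,-0.0347)
member 4 (2-3): L=3.8782, (cx,cy)=(0.2408,0.9706)
member 5 (2-4): L=1.8810, (cx,cy)=(1.0000,0.0000)
member 6 (3-4): L=3.8813, (cx,cy)=(0.2440,-0.9698)
member 7 (3-5): L=2.1860, (cx,cy)=(0.9995,0.0302)
member 8 (4-5): L=4.0251, (cx,cy)=(0.3076,0.9515)
member 9 (4-6): L=2.1430, (cx,cy)=(1.0000,0.0000)
member 10 (5-6): L=3.9355, (cx,cy)=(0.2300,-0.9732)
solve A·x = −loads:
  F[0-1] = -3968.8879 N (compression)
  F[0-2] = +4492.3413 N (tension)
  F[1-2] = +448.4615 N (tension)
  F[1-3] = -3234.5750 N (compression)
  F[2-3] = +3026.6555 N (tension)
  F[2-4] = +2503.6980 N (tension)
  F[3-4] = -3198.5327 N (compression)
  F[3-5] = -1724.0731 N (compression)
  F[4-5] = +3259.8859 N (tension)
  F[4-6] = +720.6475 N (tension)
  F[5-6] = -3133.7974 N (compression)
  Rx@0 = -3453.9000 N
  Ry@0 = +3830.6279 N
  Ry@6 = +3049.8121 N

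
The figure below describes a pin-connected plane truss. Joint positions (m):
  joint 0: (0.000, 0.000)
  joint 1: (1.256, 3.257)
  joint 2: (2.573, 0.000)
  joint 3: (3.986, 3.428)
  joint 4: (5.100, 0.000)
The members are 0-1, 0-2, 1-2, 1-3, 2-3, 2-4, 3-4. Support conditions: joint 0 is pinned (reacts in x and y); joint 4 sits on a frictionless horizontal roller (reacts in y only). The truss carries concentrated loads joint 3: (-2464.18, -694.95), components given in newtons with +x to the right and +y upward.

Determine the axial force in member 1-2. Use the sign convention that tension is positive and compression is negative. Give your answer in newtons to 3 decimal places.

N=5 nodes, M=7 members, R=3 reactions → 2N=10, M+R=10
member 0 (0-1): L=3.4908, (cx,cy)=(0.3598,0.9330)
member 1 (0-2): L=2.5730, (cx,cy)=(1.0000,0.0000)
member 2 (1-2): L=3.5132, (cx,cy)=(0.3749,-0.9271)
member 3 (1-3): L=2.7354, (cx,cy)=(0.9980,0.0625)
member 4 (2-3): L=3.7078, (cx,cy)=(0.3811,0.9245)
member 5 (2-4): L=2.5270, (cx,cy)=(1.0000,0.0000)
member 6 (3-4): L=3.6045, (cx,cy)=(0.3091,-0.9510)
solve A·x = −loads:
  F[0-1] = -1937.8999 N (compression)
  F[0-2] = -1766.9151 N (compression)
  F[1-2] = +1856.2156 N (tension)
  F[1-3] = -1395.8392 N (compression)
  F[2-3] = -1861.3112 N (compression)
  F[2-4] = -361.7460 N (compression)
  F[3-4] = +1170.4679 N (tension)
  Rx@0 = +2464.1800 N
  Ry@0 = +1808.1144 N
  Ry@4 = -1113.1644 N

1856.216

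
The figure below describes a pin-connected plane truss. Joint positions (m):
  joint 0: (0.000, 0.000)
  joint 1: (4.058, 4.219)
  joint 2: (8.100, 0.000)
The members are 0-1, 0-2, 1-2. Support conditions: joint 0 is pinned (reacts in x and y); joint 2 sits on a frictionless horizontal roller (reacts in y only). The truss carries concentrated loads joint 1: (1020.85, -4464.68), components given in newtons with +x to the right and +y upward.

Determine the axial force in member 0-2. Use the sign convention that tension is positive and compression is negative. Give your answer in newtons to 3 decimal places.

N=3 nodes, M=3 members, R=3 reactions → 2N=6, M+R=6
member 0 (0-1): L=5.8538, (cx,cy)=(0.6932,0.7207)
member 1 (0-2): L=8.1000, (cx,cy)=(1.0000,0.0000)
member 2 (1-2): L=5.8427, (cx,cy)=(0.6918,-0.7221)
solve A·x = −loads:
  F[0-1] = -2353.4730 N (compression)
  F[0-2] = +2652.3278 N (tension)
  F[1-2] = -3833.9653 N (compression)
  Rx@0 = -1020.8500 N
  Ry@0 = +1696.2062 N
  Ry@2 = +2768.4738 N

2652.328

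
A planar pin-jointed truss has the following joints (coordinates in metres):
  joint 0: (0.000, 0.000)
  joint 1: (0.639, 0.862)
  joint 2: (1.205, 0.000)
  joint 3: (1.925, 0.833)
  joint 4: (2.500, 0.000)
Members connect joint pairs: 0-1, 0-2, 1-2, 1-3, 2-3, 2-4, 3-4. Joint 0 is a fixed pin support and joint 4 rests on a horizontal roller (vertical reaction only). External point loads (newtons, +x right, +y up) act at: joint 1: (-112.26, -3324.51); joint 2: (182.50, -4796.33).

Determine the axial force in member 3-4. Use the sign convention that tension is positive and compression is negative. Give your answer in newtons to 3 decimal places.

-3794.614

N=5 nodes, M=7 members, R=3 reactions → 2N=10, M+R=10
member 0 (0-1): L=1.0730, (cx,cy)=(0.5955,0.8033)
member 1 (0-2): L=1.2050, (cx,cy)=(1.0000,0.0000)
member 2 (1-2): L=1.0312, (cx,cy)=(0.5489,-0.8359)
member 3 (1-3): L=1.2863, (cx,cy)=(0.9997,-0.0225)
member 4 (2-3): L=1.1010, (cx,cy)=(0.6539,0.7566)
member 5 (2-4): L=1.2950, (cx,cy)=(1.0000,0.0000)
member 6 (3-4): L=1.0122, (cx,cy)=(0.5681,-0.8230)
solve A·x = −loads:
  F[0-1] = -6221.4701 N (compression)
  F[0-2] = +3775.2327 N (tension)
  F[1-2] = +2130.4337 N (tension)
  F[1-3] = -4763.2708 N (compression)
  F[2-3] = +3985.7931 N (tension)
  F[2-4] = +2155.6416 N (tension)
  F[3-4] = -3794.6144 N (compression)
  Rx@0 = -70.2400 N
  Ry@0 = +4997.9714 N
  Ry@4 = +3122.8686 N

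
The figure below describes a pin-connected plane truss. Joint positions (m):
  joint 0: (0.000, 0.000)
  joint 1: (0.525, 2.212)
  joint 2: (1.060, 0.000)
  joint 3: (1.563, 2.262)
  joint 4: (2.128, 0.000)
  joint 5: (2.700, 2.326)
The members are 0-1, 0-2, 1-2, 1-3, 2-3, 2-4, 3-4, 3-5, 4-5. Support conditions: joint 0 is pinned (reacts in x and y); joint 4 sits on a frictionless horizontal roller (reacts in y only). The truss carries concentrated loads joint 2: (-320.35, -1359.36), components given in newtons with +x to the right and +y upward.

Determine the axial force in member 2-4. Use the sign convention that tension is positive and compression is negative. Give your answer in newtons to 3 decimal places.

N=6 nodes, M=9 members, R=3 reactions → 2N=12, M+R=12
member 0 (0-1): L=2.2734, (cx,cy)=(0.2309,0.9730)
member 1 (0-2): L=1.0600, (cx,cy)=(1.0000,0.0000)
member 2 (1-2): L=2.2758, (cx,cy)=(0.2351,-0.9720)
member 3 (1-3): L=1.0392, (cx,cy)=(0.9988,0.0481)
member 4 (2-3): L=2.3173, (cx,cy)=(0.2171,0.9762)
member 5 (2-4): L=1.0680, (cx,cy)=(1.0000,0.0000)
member 6 (3-4): L=2.3315, (cx,cy)=(0.2423,-0.9702)
member 7 (3-5): L=1.1388, (cx,cy)=(0.9984,0.0562)
member 8 (4-5): L=2.3953, (cx,cy)=(0.2388,0.9711)
solve A·x = −loads:
  F[0-1] = -701.1875 N (compression)
  F[0-2] = -158.4271 N (compression)
  F[1-2] = +685.8906 N (tension)
  F[1-3] = -323.5398 N (compression)
  F[2-3] = +709.6111 N (tension)
  F[2-4] = +169.1315 N (tension)
  F[3-4] = -697.9280 N (compression)
  F[3-5] = +0.0000 N (tension)
  F[4-5] = +0.0000 N (tension)
  Rx@0 = +320.3500 N
  Ry@0 = +682.2352 N
  Ry@4 = +677.1248 N

169.132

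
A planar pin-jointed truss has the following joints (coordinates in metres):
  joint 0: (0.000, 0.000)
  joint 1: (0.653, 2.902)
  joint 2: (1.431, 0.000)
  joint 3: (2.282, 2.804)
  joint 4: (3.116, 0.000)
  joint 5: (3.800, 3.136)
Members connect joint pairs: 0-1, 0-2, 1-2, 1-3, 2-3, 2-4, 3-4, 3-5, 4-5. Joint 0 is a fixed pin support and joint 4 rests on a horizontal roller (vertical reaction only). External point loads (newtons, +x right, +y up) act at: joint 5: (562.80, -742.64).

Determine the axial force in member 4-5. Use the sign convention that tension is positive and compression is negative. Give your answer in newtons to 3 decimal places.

N=6 nodes, M=9 members, R=3 reactions → 2N=12, M+R=12
member 0 (0-1): L=2.9746, (cx,cy)=(0.2195,0.9756)
member 1 (0-2): L=1.4310, (cx,cy)=(1.0000,0.0000)
member 2 (1-2): L=3.0045, (cx,cy)=(0.2589,-0.9659)
member 3 (1-3): L=1.6319, (cx,cy)=(0.9982,-0.0601)
member 4 (2-3): L=2.9303, (cx,cy)=(0.2904,0.9569)
member 5 (2-4): L=1.6850, (cx,cy)=(1.0000,0.0000)
member 6 (3-4): L=2.9254, (cx,cy)=(0.2851,-0.9585)
member 7 (3-5): L=1.5539, (cx,cy)=(0.9769,0.2137)
member 8 (4-5): L=3.2097, (cx,cy)=(0.2131,0.9770)
solve A·x = −loads:
  F[0-1] = +747.6694 N (tension)
  F[0-2] = +398.6655 N (tension)
  F[1-2] = -777.9592 N (compression)
  F[1-3] = +366.2455 N (tension)
  F[2-3] = +785.2687 N (tension)
  F[2-4] = -30.8381 N (compression)
  F[3-4] = -587.3493 N (compression)
  F[3-5] = +779.0750 N (tension)
  F[4-5] = -930.4690 N (compression)
  Rx@0 = -562.8000 N
  Ry@0 = -729.4309 N
  Ry@4 = +1472.0709 N

-930.469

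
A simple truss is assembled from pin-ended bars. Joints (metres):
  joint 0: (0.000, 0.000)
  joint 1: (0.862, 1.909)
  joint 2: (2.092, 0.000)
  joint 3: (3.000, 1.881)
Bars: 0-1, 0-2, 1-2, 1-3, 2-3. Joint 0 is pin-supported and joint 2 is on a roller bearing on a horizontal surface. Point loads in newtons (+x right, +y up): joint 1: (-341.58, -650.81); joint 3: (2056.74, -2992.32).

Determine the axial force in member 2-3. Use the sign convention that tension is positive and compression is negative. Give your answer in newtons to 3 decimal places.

-3272.120

N=4 nodes, M=5 members, R=3 reactions → 2N=8, M+R=8
member 0 (0-1): L=2.0946, (cx,cy)=(0.4115,0.9114)
member 1 (0-2): L=2.0920, (cx,cy)=(1.0000,0.0000)
member 2 (1-2): L=2.2709, (cx,cy)=(0.5416,-0.8406)
member 3 (1-3): L=2.1382, (cx,cy)=(0.9999,-0.0131)
member 4 (2-3): L=2.0887, (cx,cy)=(0.4347,0.9006)
solve A·x = −loads:
  F[0-1] = +2692.2721 N (tension)
  F[0-2] = +607.1943 N (tension)
  F[1-2] = -3747.3467 N (compression)
  F[1-3] = +3479.5018 N (tension)
  F[2-3] = -3272.1198 N (compression)
  Rx@0 = -1715.1600 N
  Ry@0 = -2453.7199 N
  Ry@2 = +6096.8499 N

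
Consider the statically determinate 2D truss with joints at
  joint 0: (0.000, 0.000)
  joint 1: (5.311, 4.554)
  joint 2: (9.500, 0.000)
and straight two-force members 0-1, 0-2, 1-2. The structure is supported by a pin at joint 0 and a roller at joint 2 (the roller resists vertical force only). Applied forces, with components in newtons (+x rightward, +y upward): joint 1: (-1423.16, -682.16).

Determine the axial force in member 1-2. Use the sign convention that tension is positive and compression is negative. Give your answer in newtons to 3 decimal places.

N=3 nodes, M=3 members, R=3 reactions → 2N=6, M+R=6
member 0 (0-1): L=6.9961, (cx,cy)=(0.7591,0.6509)
member 1 (0-2): L=9.5000, (cx,cy)=(1.0000,0.0000)
member 2 (1-2): L=6.1876, (cx,cy)=(0.6770,-0.7360)
solve A·x = −loads:
  F[0-1] = -1510.1634 N (compression)
  F[0-2] = -276.7413 N (compression)
  F[1-2] = +408.7778 N (tension)
  Rx@0 = +1423.1600 N
  Ry@0 = +983.0146 N
  Ry@2 = -300.8546 N

408.778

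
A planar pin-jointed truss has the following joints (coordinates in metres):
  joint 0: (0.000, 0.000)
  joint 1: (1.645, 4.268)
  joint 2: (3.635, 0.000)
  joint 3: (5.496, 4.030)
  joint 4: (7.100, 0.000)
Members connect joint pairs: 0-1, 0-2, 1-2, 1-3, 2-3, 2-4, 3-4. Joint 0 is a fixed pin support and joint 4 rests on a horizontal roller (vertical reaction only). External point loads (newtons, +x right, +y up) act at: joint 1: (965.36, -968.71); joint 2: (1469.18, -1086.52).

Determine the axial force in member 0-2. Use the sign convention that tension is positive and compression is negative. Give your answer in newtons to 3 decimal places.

N=5 nodes, M=7 members, R=3 reactions → 2N=10, M+R=10
member 0 (0-1): L=4.5740, (cx,cy)=(0.3596,0.9331)
member 1 (0-2): L=3.6350, (cx,cy)=(1.0000,0.0000)
member 2 (1-2): L=4.7091, (cx,cy)=(0.4226,-0.9063)
member 3 (1-3): L=3.8583, (cx,cy)=(0.9981,-0.0617)
member 4 (2-3): L=4.4389, (cx,cy)=(0.4192,0.9079)
member 5 (2-4): L=3.4650, (cx,cy)=(1.0000,0.0000)
member 6 (3-4): L=4.3375, (cx,cy)=(0.3698,-0.9291)
solve A·x = −loads:
  F[0-1] = -743.9976 N (compression)
  F[0-2] = +2702.1100 N (tension)
  F[1-2] = -225.2812 N (compression)
  F[1-3] = -1139.9007 N (compression)
  F[2-3] = +1421.6712 N (tension)
  F[2-4] = +541.7030 N (tension)
  F[3-4] = -1464.8534 N (compression)
  Rx@0 = -2434.5400 N
  Ry@0 = +694.2181 N
  Ry@4 = +1361.0119 N

2702.110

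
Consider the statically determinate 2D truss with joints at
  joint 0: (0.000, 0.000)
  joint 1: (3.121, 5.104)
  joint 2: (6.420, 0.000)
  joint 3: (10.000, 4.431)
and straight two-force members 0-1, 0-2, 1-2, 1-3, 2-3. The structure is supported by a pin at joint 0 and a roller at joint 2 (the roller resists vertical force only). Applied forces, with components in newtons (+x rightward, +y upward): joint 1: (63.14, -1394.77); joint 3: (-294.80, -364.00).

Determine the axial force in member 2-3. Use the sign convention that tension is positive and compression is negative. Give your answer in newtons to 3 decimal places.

N=4 nodes, M=5 members, R=3 reactions → 2N=8, M+R=8
member 0 (0-1): L=5.9826, (cx,cy)=(0.5217,0.8531)
member 1 (0-2): L=6.4200, (cx,cy)=(1.0000,0.0000)
member 2 (1-2): L=6.0774, (cx,cy)=(0.5428,-0.8398)
member 3 (1-3): L=6.9118, (cx,cy)=(0.9952,-0.0974)
member 4 (2-3): L=5.6965, (cx,cy)=(0.6285,0.7778)
solve A·x = −loads:
  F[0-1] = -781.8309 N (compression)
  F[0-2] = +176.2054 N (tension)
  F[1-2] = -866.4676 N (compression)
  F[1-3] = -0.6596 N (compression)
  F[2-3] = -468.0418 N (compression)
  Rx@0 = +231.6600 N
  Ry@0 = +667.0122 N
  Ry@2 = +1091.7578 N

-468.042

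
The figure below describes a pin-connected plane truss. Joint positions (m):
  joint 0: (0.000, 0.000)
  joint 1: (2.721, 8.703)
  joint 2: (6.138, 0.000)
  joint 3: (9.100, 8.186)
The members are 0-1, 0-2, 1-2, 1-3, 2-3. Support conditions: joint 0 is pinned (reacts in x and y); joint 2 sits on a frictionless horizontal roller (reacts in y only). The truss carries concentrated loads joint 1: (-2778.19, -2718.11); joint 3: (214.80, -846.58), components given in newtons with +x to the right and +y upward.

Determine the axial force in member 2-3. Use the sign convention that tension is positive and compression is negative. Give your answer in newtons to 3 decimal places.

-856.660

N=4 nodes, M=5 members, R=3 reactions → 2N=8, M+R=8
member 0 (0-1): L=9.1184, (cx,cy)=(0.2984,0.9544)
member 1 (0-2): L=6.1380, (cx,cy)=(1.0000,0.0000)
member 2 (1-2): L=9.3498, (cx,cy)=(0.3655,-0.9308)
member 3 (1-3): L=6.3999, (cx,cy)=(0.9967,-0.0808)
member 4 (2-3): L=8.7054, (cx,cy)=(0.3402,0.9403)
solve A·x = −loads:
  F[0-1] = -4984.4178 N (compression)
  F[0-2] = -1076.0092 N (compression)
  F[1-2] = +2146.6754 N (tension)
  F[1-3] = +507.9372 N (tension)
  F[2-3] = -856.6598 N (compression)
  Rx@0 = +2563.3900 N
  Ry@0 = +4757.3227 N
  Ry@2 = -1192.6327 N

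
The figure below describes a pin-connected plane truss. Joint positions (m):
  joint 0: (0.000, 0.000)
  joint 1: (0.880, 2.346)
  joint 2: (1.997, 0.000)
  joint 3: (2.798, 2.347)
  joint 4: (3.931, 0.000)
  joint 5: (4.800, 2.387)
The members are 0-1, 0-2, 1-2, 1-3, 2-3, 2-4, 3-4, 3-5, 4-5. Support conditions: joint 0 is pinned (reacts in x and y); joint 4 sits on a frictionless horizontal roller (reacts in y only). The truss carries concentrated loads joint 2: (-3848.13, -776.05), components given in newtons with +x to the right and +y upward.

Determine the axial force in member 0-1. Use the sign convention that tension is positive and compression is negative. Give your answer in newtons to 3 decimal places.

N=6 nodes, M=9 members, R=3 reactions → 2N=12, M+R=12
member 0 (0-1): L=2.5056, (cx,cy)=(0.3512,0.9363)
member 1 (0-2): L=1.9970, (cx,cy)=(1.0000,0.0000)
member 2 (1-2): L=2.5983, (cx,cy)=(0.4299,-0.9029)
member 3 (1-3): L=1.9180, (cx,cy)=(1.0000,0.0005)
member 4 (2-3): L=2.4799, (cx,cy)=(0.3230,0.9464)
member 5 (2-4): L=1.9340, (cx,cy)=(1.0000,0.0000)
member 6 (3-4): L=2.6062, (cx,cy)=(0.4347,-0.9006)
member 7 (3-5): L=2.0024, (cx,cy)=(0.9998,0.0200)
member 8 (4-5): L=2.5403, (cx,cy)=(0.3421,0.9397)
solve A·x = −loads:
  F[0-1] = -407.7836 N (compression)
  F[0-2] = -3704.9119 N (compression)
  F[1-2] = +422.6876 N (tension)
  F[1-3] = -324.9267 N (compression)
  F[2-3] = +416.7505 N (tension)
  F[2-4] = +190.3187 N (tension)
  F[3-4] = -437.7777 N (compression)
  F[3-5] = -0.0000 N (compression)
  F[4-5] = +0.0000 N (tension)
  Rx@0 = +3848.1300 N
  Ry@0 = +381.8063 N
  Ry@4 = +394.2437 N

-407.784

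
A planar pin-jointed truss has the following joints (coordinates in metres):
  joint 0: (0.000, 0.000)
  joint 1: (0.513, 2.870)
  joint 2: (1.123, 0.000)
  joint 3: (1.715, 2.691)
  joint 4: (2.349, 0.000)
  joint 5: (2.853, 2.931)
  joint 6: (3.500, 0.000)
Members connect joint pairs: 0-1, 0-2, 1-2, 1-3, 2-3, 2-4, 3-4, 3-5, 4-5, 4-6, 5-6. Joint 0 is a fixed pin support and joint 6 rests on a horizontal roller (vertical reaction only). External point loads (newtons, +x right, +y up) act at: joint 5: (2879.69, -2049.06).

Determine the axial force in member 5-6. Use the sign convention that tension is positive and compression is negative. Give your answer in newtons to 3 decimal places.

-4180.077

N=7 nodes, M=11 members, R=3 reactions → 2N=14, M+R=14
member 0 (0-1): L=2.9155, (cx,cy)=(0.1760,0.9844)
member 1 (0-2): L=1.1230, (cx,cy)=(1.0000,0.0000)
member 2 (1-2): L=2.9341, (cx,cy)=(0.2079,-0.9782)
member 3 (1-3): L=1.2153, (cx,cy)=(0.9891,-0.1473)
member 4 (2-3): L=2.7553, (cx,cy)=(0.2149,0.9766)
member 5 (2-4): L=1.2260, (cx,cy)=(1.0000,0.0000)
member 6 (3-4): L=2.7647, (cx,cy)=(0.2293,-0.9734)
member 7 (3-5): L=1.1630, (cx,cy)=(0.9785,0.2064)
member 8 (4-5): L=2.9740, (cx,cy)=(0.1695,0.9855)
member 9 (4-6): L=1.1510, (cx,cy)=(1.0000,0.0000)
member 10 (5-6): L=3.0016, (cx,cy)=(0.2156,-0.9765)
solve A·x = −loads:
  F[0-1] = +2064.9692 N (tension)
  F[0-2] = +2516.3446 N (tension)
  F[1-2] = -2203.2115 N (compression)
  F[1-3] = +830.4500 N (tension)
  F[2-3] = +2206.6048 N (tension)
  F[2-4] = +1584.1982 N (tension)
  F[3-4] = -1722.1426 N (compression)
  F[3-5] = +1727.5999 N (tension)
  F[4-5] = +1700.8503 N (tension)
  F[4-6] = +901.0344 N (tension)
  F[5-6] = -4180.0773 N (compression)
  Rx@0 = -2879.6900 N
  Ry@0 = -2032.7513 N
  Ry@6 = +4081.8113 N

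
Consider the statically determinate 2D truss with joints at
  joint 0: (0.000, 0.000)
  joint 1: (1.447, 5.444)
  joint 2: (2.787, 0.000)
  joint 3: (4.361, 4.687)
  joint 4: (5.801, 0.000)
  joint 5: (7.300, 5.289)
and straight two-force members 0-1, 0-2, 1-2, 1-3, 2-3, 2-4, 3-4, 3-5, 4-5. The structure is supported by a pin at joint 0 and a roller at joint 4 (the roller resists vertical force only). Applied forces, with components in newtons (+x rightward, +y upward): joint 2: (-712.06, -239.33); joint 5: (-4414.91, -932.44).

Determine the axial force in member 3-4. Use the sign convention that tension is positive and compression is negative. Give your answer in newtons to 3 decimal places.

2894.374

N=6 nodes, M=9 members, R=3 reactions → 2N=12, M+R=12
member 0 (0-1): L=5.6330, (cx,cy)=(0.2569,0.9664)
member 1 (0-2): L=2.7870, (cx,cy)=(1.0000,0.0000)
member 2 (1-2): L=5.6065, (cx,cy)=(0.2390,-0.9710)
member 3 (1-3): L=3.0107, (cx,cy)=(0.9679,-0.2514)
member 4 (2-3): L=4.9442, (cx,cy)=(0.3184,0.9480)
member 5 (2-4): L=3.0140, (cx,cy)=(1.0000,0.0000)
member 6 (3-4): L=4.9032, (cx,cy)=(0.2937,-0.9559)
member 7 (3-5): L=3.0000, (cx,cy)=(0.9797,0.2007)
member 8 (4-5): L=5.4973, (cx,cy)=(0.2727,0.9621)
solve A·x = −loads:
  F[0-1] = -4044.3622 N (compression)
  F[0-2] = -4088.0620 N (compression)
  F[1-2] = +4597.2160 N (tension)
  F[1-3] = -2208.6367 N (compression)
  F[2-3] = -4456.5053 N (compression)
  F[2-4] = -858.4960 N (compression)
  F[3-4] = +2894.3744 N (tension)
  F[3-5] = -4497.9356 N (compression)
  F[4-5] = -31.0366 N (compression)
  Rx@0 = +5126.9700 N
  Ry@0 = +3908.6489 N
  Ry@4 = -2736.8789 N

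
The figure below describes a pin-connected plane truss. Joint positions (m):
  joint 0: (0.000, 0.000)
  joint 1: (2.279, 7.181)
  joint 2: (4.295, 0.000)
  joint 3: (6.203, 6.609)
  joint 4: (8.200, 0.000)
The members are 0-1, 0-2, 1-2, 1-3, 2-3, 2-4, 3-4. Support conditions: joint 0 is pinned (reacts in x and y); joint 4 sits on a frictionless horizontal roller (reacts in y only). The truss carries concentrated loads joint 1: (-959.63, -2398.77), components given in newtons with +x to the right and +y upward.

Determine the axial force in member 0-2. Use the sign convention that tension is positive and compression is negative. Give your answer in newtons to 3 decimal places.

-143.219

N=5 nodes, M=7 members, R=3 reactions → 2N=10, M+R=10
member 0 (0-1): L=7.5340, (cx,cy)=(0.3025,0.9532)
member 1 (0-2): L=4.2950, (cx,cy)=(1.0000,0.0000)
member 2 (1-2): L=7.4586, (cx,cy)=(0.2703,-0.9628)
member 3 (1-3): L=3.9655, (cx,cy)=(0.9895,-0.1442)
member 4 (2-3): L=6.8789, (cx,cy)=(0.2774,0.9608)
member 5 (2-4): L=3.9050, (cx,cy)=(1.0000,0.0000)
member 6 (3-4): L=6.9041, (cx,cy)=(0.2892,-0.9573)
solve A·x = −loads:
  F[0-1] = -2698.9087 N (compression)
  F[0-2] = -143.2187 N (compression)
  F[1-2] = +165.4998 N (tension)
  F[1-3] = +99.5264 N (tension)
  F[2-3] = -165.8470 N (compression)
  F[2-4] = -52.4846 N (compression)
  F[3-4] = +181.4522 N (tension)
  Rx@0 = +959.6300 N
  Ry@0 = +2572.4659 N
  Ry@4 = -173.6959 N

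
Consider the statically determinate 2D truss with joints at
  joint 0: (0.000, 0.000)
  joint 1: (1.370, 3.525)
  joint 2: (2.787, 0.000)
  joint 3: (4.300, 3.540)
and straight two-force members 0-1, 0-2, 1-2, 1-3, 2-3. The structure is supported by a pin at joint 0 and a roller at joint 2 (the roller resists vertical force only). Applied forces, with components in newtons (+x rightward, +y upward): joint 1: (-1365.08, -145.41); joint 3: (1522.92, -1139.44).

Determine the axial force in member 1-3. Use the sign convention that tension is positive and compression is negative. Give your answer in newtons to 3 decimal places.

N=4 nodes, M=5 members, R=3 reactions → 2N=8, M+R=8
member 0 (0-1): L=3.7819, (cx,cy)=(0.3623,0.9321)
member 1 (0-2): L=2.7870, (cx,cy)=(1.0000,0.0000)
member 2 (1-2): L=3.7991, (cx,cy)=(0.3730,-0.9278)
member 3 (1-3): L=2.9300, (cx,cy)=(1.0000,0.0051)
member 4 (2-3): L=3.8498, (cx,cy)=(0.3930,0.9195)
solve A·x = −loads:
  F[0-1] = +807.3115 N (tension)
  F[0-2] = -134.6125 N (compression)
  F[1-2] = -956.6045 N (compression)
  F[1-3] = +2014.3518 N (tension)
  F[2-3] = -1250.3637 N (compression)
  Rx@0 = -157.8400 N
  Ry@0 = -752.4781 N
  Ry@2 = +2037.3281 N

2014.352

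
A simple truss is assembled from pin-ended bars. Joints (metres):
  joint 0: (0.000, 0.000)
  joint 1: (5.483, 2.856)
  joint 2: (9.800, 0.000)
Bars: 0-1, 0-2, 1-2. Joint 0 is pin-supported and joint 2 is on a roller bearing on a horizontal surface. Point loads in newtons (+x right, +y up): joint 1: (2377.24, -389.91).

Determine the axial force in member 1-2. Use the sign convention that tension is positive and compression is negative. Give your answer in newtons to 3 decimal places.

N=3 nodes, M=3 members, R=3 reactions → 2N=6, M+R=6
member 0 (0-1): L=6.1822, (cx,cy)=(0.8869,0.4620)
member 1 (0-2): L=9.8000, (cx,cy)=(1.0000,0.0000)
member 2 (1-2): L=5.1762, (cx,cy)=(0.8340,-0.5518)
solve A·x = −loads:
  F[0-1] = +1127.8602 N (tension)
  F[0-2] = +1376.9451 N (tension)
  F[1-2] = -1651.0000 N (compression)
  Rx@0 = -2377.2400 N
  Ry@0 = -521.0363 N
  Ry@2 = +910.9463 N

-1651.000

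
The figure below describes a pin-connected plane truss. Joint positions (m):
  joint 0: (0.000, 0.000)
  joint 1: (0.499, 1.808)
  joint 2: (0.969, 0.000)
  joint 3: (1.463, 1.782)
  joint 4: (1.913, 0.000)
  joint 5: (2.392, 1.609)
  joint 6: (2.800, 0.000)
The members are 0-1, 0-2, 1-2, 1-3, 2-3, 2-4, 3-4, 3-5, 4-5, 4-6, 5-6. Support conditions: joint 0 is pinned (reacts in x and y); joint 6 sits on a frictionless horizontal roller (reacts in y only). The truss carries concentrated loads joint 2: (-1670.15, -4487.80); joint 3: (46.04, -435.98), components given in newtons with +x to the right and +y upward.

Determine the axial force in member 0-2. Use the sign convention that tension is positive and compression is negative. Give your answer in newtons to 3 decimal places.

N=7 nodes, M=11 members, R=3 reactions → 2N=14, M+R=14
member 0 (0-1): L=1.8756, (cx,cy)=(0.2660,0.9640)
member 1 (0-2): L=0.9690, (cx,cy)=(1.0000,0.0000)
member 2 (1-2): L=1.8681, (cx,cy)=(0.2516,-0.9678)
member 3 (1-3): L=0.9644, (cx,cy)=(0.9996,-0.0270)
member 4 (2-3): L=1.8492, (cx,cy)=(0.2671,0.9637)
member 5 (2-4): L=0.9440, (cx,cy)=(1.0000,0.0000)
member 6 (3-4): L=1.8379, (cx,cy)=(0.2448,-0.9696)
member 7 (3-5): L=0.9450, (cx,cy)=(0.9831,-0.1831)
member 8 (4-5): L=1.6788, (cx,cy)=(0.2853,0.9584)
member 9 (4-6): L=0.8870, (cx,cy)=(1.0000,0.0000)
member 10 (5-6): L=1.6599, (cx,cy)=(0.2458,-0.9693)
solve A·x = −loads:
  F[0-1] = -3229.9900 N (compression)
  F[0-2] = -764.7757 N (compression)
  F[1-2] = +3263.8948 N (tension)
  F[1-3] = -1681.1209 N (compression)
  F[2-3] = +1379.0122 N (tension)
  F[2-4] = +1358.1580 N (tension)
  F[3-4] = -1685.4257 N (compression)
  F[3-5] = -961.7541 N (compression)
  F[4-5] = +1705.0032 N (tension)
  F[4-6] = +459.0190 N (tension)
  F[5-6] = -1867.4910 N (compression)
  Rx@0 = +1624.1100 N
  Ry@0 = +3113.5799 N
  Ry@6 = +1810.2001 N

-764.776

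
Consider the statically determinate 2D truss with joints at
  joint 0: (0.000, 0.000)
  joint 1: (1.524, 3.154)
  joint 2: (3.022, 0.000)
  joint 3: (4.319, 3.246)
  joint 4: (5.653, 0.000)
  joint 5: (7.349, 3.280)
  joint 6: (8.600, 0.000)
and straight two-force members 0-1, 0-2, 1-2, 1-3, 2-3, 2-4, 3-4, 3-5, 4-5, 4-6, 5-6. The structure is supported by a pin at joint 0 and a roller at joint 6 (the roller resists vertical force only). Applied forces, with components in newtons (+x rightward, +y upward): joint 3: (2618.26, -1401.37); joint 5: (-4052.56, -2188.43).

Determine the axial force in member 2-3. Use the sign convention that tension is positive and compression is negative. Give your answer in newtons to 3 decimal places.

-1641.649

N=7 nodes, M=11 members, R=3 reactions → 2N=14, M+R=14
member 0 (0-1): L=3.5029, (cx,cy)=(0.4351,0.9004)
member 1 (0-2): L=3.0220, (cx,cy)=(1.0000,0.0000)
member 2 (1-2): L=3.4917, (cx,cy)=(0.4290,-0.9033)
member 3 (1-3): L=2.7965, (cx,cy)=(0.9995,0.0329)
member 4 (2-3): L=3.4955, (cx,cy)=(0.3710,0.9286)
member 5 (2-4): L=2.6310, (cx,cy)=(1.0000,0.0000)
member 6 (3-4): L=3.5094, (cx,cy)=(0.3801,-0.9249)
member 7 (3-5): L=3.0302, (cx,cy)=(0.9999,0.0112)
member 8 (4-5): L=3.6925, (cx,cy)=(0.4593,0.8883)
member 9 (4-6): L=2.9470, (cx,cy)=(1.0000,0.0000)
member 10 (5-6): L=3.5105, (cx,cy)=(0.3564,-0.9343)
solve A·x = −loads:
  F[0-1] = -1747.3571 N (compression)
  F[0-2] = -674.0802 N (compression)
  F[1-2] = +1687.6671 N (tension)
  F[1-3] = -1485.0696 N (compression)
  F[2-3] = -1641.6494 N (compression)
  F[2-4] = +659.0921 N (tension)
  F[3-4] = +128.1483 N (tension)
  F[3-5] = -4760.6634 N (compression)
  F[4-5] = -133.4369 N (compression)
  F[4-6] = +769.0920 N (tension)
  F[5-6] = -2158.1731 N (compression)
  Rx@0 = +1434.3000 N
  Ry@0 = +1573.3158 N
  Ry@6 = +2016.4842 N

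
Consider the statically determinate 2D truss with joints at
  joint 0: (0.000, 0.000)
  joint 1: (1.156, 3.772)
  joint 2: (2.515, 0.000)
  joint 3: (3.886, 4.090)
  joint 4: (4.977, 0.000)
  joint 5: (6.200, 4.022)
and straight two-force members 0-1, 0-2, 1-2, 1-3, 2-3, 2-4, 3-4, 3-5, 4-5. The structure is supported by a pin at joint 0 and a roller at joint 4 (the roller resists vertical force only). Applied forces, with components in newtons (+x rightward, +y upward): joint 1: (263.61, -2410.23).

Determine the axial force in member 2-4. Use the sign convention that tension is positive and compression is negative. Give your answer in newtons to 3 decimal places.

N=6 nodes, M=9 members, R=3 reactions → 2N=12, M+R=12
member 0 (0-1): L=3.9452, (cx,cy)=(0.2930,0.9561)
member 1 (0-2): L=2.5150, (cx,cy)=(1.0000,0.0000)
member 2 (1-2): L=4.0093, (cx,cy)=(0.3390,-0.9408)
member 3 (1-3): L=2.7485, (cx,cy)=(0.9933,0.1157)
member 4 (2-3): L=4.3137, (cx,cy)=(0.3178,0.9481)
member 5 (2-4): L=2.4620, (cx,cy)=(1.0000,0.0000)
member 6 (3-4): L=4.2330, (cx,cy)=(0.2577,-0.9662)
member 7 (3-5): L=2.3150, (cx,cy)=(0.9996,-0.0294)
member 8 (4-5): L=4.2038, (cx,cy)=(0.2909,0.9567)
solve A·x = −loads:
  F[0-1] = -1726.3997 N (compression)
  F[0-2] = +769.4744 N (tension)
  F[1-2] = -866.3177 N (compression)
  F[1-3] = -479.0464 N (compression)
  F[2-3] = +859.6046 N (tension)
  F[2-4] = +202.6237 N (tension)
  F[3-4] = -786.1671 N (compression)
  F[3-5] = -0.0000 N (compression)
  F[4-5] = +0.0000 N (tension)
  Rx@0 = -263.6100 N
  Ry@0 = +1650.6232 N
  Ry@4 = +759.6068 N

202.624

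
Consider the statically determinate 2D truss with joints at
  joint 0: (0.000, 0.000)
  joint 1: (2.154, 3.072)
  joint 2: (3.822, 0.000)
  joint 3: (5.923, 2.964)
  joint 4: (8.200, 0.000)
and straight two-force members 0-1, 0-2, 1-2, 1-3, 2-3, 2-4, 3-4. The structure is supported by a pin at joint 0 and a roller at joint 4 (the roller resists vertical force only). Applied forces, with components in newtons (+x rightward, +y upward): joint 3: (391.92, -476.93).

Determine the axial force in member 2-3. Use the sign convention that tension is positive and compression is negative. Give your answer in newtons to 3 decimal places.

11.723

N=5 nodes, M=7 members, R=3 reactions → 2N=10, M+R=10
member 0 (0-1): L=3.7519, (cx,cy)=(0.5741,0.8188)
member 1 (0-2): L=3.8220, (cx,cy)=(1.0000,0.0000)
member 2 (1-2): L=3.4956, (cx,cy)=(0.4772,-0.8788)
member 3 (1-3): L=3.7705, (cx,cy)=(0.9996,-0.0286)
member 4 (2-3): L=3.6331, (cx,cy)=(0.5783,0.8158)
member 5 (2-4): L=4.3780, (cx,cy)=(1.0000,0.0000)
member 6 (3-4): L=3.7376, (cx,cy)=(0.6092,-0.7930)
solve A·x = −loads:
  F[0-1] = +11.2722 N (tension)
  F[0-2] = +385.4486 N (tension)
  F[1-2] = -10.8825 N (compression)
  F[1-3] = +11.6690 N (tension)
  F[2-3] = +11.7226 N (tension)
  F[2-4] = +373.4767 N (tension)
  F[3-4] = -613.0545 N (compression)
  Rx@0 = -391.9200 N
  Ry@0 = -9.2294 N
  Ry@4 = +486.1594 N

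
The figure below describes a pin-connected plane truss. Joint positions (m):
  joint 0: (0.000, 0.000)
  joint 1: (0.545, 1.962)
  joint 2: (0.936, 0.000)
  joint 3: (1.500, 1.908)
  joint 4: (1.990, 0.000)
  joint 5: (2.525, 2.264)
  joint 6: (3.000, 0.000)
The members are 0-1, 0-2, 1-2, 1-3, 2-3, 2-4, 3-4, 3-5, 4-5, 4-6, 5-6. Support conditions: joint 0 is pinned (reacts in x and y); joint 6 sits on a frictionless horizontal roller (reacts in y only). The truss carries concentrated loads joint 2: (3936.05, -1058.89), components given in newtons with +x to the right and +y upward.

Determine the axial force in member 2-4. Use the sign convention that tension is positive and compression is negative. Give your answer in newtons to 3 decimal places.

259.728

N=7 nodes, M=11 members, R=3 reactions → 2N=14, M+R=14
member 0 (0-1): L=2.0363, (cx,cy)=(0.2676,0.9635)
member 1 (0-2): L=0.9360, (cx,cy)=(1.0000,0.0000)
member 2 (1-2): L=2.0006, (cx,cy)=(0.1954,-0.9807)
member 3 (1-3): L=0.9565, (cx,cy)=(0.9984,-0.0565)
member 4 (2-3): L=1.9896, (cx,cy)=(0.2835,0.9590)
member 5 (2-4): L=1.0540, (cx,cy)=(1.0000,0.0000)
member 6 (3-4): L=1.9699, (cx,cy)=(0.2487,-0.9686)
member 7 (3-5): L=1.0851, (cx,cy)=(0.9446,0.3281)
member 8 (4-5): L=2.3264, (cx,cy)=(0.2300,0.9732)
member 9 (4-6): L=1.0100, (cx,cy)=(1.0000,0.0000)
member 10 (5-6): L=2.3133, (cx,cy)=(0.2053,-0.9787)
solve A·x = −loads:
  F[0-1] = -756.1004 N (compression)
  F[0-2] = +4138.4156 N (tension)
  F[1-2] = +763.1088 N (tension)
  F[1-3] = -352.0716 N (compression)
  F[2-3] = +323.7790 N (tension)
  F[2-4] = +259.7277 N (tension)
  F[3-4] = -398.6698 N (compression)
  F[3-5] = -169.9705 N (compression)
  F[4-5] = +396.7744 N (tension)
  F[4-6] = +69.3143 N (tension)
  F[5-6] = -337.5666 N (compression)
  Rx@0 = -3936.0500 N
  Ry@0 = +728.5163 N
  Ry@6 = +330.3737 N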